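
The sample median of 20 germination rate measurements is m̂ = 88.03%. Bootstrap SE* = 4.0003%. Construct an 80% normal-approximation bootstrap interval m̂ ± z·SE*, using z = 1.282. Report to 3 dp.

(82.902, 93.158)

Margin = 1.282 × 4.0003 = 5.1284
Interval: 88.03 ± 5.1284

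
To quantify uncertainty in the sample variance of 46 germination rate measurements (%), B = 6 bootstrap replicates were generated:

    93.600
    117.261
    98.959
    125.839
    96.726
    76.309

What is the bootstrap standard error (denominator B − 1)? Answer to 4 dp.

SE* = 17.7032

Bootstrap SE is the standard deviation of the 6 replicate variances.
Mean of replicates: (93.600 + 117.261 + 98.959 + 125.839 + 96.726 + 76.309) / 6 = 608.69400 / 6 = 101.44900
Sum of squared deviations: (−7.84900)² + (+15.81200)² + (−2.49000)² + (+24.39000)² + (−4.72300)² + (−25.14000)² = 1567.02467
Variance = 1567.02467 / 5 = 313.40493
SE* = √313.40493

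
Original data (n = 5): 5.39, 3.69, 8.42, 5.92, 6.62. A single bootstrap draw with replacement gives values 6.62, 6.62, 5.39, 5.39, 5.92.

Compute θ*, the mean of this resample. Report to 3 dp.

Mean = (6.62 + 6.62 + 5.39 + 5.39 + 5.92) / 5 = 29.940 / 5 = 5.988

θ* = 5.988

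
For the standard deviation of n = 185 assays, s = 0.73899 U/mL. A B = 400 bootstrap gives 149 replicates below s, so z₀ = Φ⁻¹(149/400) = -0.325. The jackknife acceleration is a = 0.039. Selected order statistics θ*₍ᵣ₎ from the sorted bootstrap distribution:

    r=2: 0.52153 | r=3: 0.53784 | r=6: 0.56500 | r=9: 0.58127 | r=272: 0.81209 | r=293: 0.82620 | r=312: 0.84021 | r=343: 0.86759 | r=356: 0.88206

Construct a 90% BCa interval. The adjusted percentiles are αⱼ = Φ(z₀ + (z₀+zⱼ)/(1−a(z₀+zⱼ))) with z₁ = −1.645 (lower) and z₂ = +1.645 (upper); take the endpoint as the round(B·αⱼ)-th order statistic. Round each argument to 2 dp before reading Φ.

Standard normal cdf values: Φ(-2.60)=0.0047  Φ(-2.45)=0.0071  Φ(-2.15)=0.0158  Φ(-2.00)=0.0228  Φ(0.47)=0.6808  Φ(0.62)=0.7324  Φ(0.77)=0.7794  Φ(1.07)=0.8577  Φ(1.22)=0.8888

(0.56500, 0.86759)

Lower: z₀ + z₁ = -0.325 + (-1.645) = -1.970; 1 − a(z₀+z₁) = 1 − (0.039)(-1.970) = 1.0768; argument = -0.325 + (-1.970)/1.0768 = -2.1544 → -2.15.
α₁ = Φ(-2.15) = 0.0158; rank = round(400 × 0.0158) = 6; θ*₍6₎ = 0.56500.
Upper: z₀ + z₂ = 1.320; 1 − a(z₀+z₂) = 0.9485; argument = 1.0666 → 1.07; α₂ = 0.8577; rank = 343; θ*₍343₎ = 0.86759.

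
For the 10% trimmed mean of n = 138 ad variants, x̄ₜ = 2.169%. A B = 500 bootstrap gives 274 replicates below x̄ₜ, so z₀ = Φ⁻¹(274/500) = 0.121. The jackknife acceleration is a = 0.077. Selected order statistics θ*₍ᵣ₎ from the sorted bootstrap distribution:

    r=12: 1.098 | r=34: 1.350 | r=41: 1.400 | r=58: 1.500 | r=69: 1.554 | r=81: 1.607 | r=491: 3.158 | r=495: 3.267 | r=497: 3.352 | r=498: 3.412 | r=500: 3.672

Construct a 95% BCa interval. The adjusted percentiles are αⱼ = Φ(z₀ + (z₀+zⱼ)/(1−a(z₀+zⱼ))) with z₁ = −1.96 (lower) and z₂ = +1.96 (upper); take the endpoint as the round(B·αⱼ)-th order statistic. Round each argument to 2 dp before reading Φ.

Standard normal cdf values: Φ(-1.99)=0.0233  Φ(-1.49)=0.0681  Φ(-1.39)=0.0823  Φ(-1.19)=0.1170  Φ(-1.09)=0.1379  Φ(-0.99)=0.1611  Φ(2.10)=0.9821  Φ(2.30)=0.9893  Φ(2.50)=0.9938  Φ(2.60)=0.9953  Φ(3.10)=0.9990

(1.350, 3.412)

Lower: z₀ + z₁ = 0.121 + (-1.960) = -1.839; 1 − a(z₀+z₁) = 1 − (0.077)(-1.839) = 1.1416; argument = 0.121 + (-1.839)/1.1416 = -1.4899 → -1.49.
α₁ = Φ(-1.49) = 0.0681; rank = round(500 × 0.0681) = 34; θ*₍34₎ = 1.350.
Upper: z₀ + z₂ = 2.081; 1 − a(z₀+z₂) = 0.8398; argument = 2.5991 → 2.60; α₂ = 0.9953; rank = 498; θ*₍498₎ = 3.412.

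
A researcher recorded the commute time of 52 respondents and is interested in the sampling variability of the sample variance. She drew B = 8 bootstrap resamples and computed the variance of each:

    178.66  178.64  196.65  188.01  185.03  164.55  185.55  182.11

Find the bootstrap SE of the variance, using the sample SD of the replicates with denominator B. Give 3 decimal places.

SE* = 8.647

Bootstrap SE is the standard deviation of the 8 replicate variances.
Mean of replicates: (178.66 + 178.64 + 196.65 + 188.01 + 185.03 + 164.55 + 185.55 + 182.11) / 8 = 1459.2000 / 8 = 182.4000
Sum of squared deviations: (−3.7400)² + (−3.7600)² + (+14.2500)² + (+5.6100)² + (+2.6300)² + (−17.8500)² + (+3.1500)² + (−0.2900)² = 598.2058
Variance = 598.2058 / 8 = 74.7757
SE* = √74.7757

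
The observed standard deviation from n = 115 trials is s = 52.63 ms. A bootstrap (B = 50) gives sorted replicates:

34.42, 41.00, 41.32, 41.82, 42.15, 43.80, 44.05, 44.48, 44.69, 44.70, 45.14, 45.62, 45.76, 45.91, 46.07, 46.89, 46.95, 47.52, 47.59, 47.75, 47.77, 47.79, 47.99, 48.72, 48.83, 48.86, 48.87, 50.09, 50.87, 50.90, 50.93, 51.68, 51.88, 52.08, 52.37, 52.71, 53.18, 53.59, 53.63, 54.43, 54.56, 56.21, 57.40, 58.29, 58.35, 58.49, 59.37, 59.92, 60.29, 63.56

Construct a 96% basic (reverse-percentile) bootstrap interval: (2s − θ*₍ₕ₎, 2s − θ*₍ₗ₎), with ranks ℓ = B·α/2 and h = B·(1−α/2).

Percentile endpoints at ranks 1 and 49: θ*₍1₎ = 34.42, θ*₍49₎ = 60.29.
Basic interval reflects these around s:
  lower = 2 × 52.63 − 60.29 = 44.97
  upper = 2 × 52.63 − 34.42 = 70.84

(44.97, 70.84)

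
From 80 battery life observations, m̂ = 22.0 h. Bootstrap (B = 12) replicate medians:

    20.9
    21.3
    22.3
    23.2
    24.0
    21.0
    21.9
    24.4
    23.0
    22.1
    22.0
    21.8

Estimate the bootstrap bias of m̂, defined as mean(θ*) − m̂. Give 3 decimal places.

bias = +0.325

mean(θ*) = (20.9 + 21.3 + 22.3 + 23.2 + 24.0 + 21.0 + 21.9 + 24.4 + 23.0 + 22.1 + 22.0 + 21.8) / 12 = 22.3250
bias = 22.3250 − 22.0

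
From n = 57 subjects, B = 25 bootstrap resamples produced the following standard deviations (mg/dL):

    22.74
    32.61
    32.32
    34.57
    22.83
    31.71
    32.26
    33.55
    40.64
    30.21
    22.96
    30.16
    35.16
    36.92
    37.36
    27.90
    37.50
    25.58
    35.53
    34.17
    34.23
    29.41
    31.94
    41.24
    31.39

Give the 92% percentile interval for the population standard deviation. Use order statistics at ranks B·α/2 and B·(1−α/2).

Sorted replicates: 22.74, 22.83, 22.96, 25.58, 27.90, 29.41, 30.16, 30.21, 31.39, 31.71, 31.94, 32.26, 32.32, 32.61, 33.55, 34.17, 34.23, 34.57, 35.16, 35.53, 36.92, 37.36, 37.50, 40.64, 41.24
α = 0.08; lower rank = 25 × 0.040 = 1; upper rank = 25 × 0.960 = 24.
The 1st smallest replicate is 22.74; the 24th is 40.64.

(22.74, 40.64)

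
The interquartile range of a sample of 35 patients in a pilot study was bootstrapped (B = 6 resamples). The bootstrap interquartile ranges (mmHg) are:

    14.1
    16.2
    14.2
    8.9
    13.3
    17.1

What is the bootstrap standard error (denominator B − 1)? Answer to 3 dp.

SE* = 2.863

Bootstrap SE is the standard deviation of the 6 replicate interquartile ranges.
Mean of replicates: (14.1 + 16.2 + 14.2 + 8.9 + 13.3 + 17.1) / 6 = 83.8000 / 6 = 13.9667
Sum of squared deviations: (+0.1333)² + (+2.2333)² + (+0.2333)² + (−5.0667)² + (−0.6667)² + (+3.1333)² = 40.9933
Variance = 40.9933 / 5 = 8.1987
SE* = √8.1987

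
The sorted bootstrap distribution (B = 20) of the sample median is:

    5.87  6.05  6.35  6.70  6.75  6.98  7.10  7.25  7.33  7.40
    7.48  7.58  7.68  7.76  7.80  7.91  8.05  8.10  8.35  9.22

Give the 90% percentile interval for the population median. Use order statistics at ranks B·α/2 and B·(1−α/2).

α = 0.10; lower rank = 20 × 0.050 = 1; upper rank = 20 × 0.950 = 19.
The 1st smallest replicate is 5.87; the 19th is 8.35.

(5.87, 8.35)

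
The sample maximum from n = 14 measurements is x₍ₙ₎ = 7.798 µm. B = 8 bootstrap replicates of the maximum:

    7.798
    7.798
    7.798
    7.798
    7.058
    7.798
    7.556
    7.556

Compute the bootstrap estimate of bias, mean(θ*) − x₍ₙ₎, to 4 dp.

bias = −0.1530

mean(θ*) = (7.798 + 7.798 + 7.798 + 7.798 + 7.058 + 7.798 + 7.556 + 7.556) / 8 = 7.64500
bias = 7.64500 − 7.798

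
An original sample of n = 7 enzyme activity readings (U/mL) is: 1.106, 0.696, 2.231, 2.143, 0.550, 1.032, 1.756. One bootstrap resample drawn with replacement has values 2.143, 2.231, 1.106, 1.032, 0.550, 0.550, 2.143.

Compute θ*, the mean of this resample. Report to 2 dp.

θ* = 1.39

Mean = (2.143 + 2.231 + 1.106 + 1.032 + 0.550 + 0.550 + 2.143) / 7 = 9.7550 / 7 = 1.39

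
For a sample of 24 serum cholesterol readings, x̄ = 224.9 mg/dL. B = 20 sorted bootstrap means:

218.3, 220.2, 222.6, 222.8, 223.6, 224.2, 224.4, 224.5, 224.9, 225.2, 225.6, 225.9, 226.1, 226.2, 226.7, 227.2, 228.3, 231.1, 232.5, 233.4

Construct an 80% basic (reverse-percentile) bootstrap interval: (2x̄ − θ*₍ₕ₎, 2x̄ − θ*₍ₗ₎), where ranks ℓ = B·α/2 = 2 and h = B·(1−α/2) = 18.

Percentile endpoints at ranks 2 and 18: θ*₍2₎ = 220.2, θ*₍18₎ = 231.1.
Basic interval reflects these around x̄:
  lower = 2 × 224.9 − 231.1 = 218.7
  upper = 2 × 224.9 − 220.2 = 229.6

(218.7, 229.6)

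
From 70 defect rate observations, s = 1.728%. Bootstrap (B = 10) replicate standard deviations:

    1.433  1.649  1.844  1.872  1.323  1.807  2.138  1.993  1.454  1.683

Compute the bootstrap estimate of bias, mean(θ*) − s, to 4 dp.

mean(θ*) = (1.433 + 1.649 + 1.844 + 1.872 + 1.323 + 1.807 + 2.138 + 1.993 + 1.454 + 1.683) / 10 = 1.71960
bias = 1.71960 − 1.728

bias = −0.0084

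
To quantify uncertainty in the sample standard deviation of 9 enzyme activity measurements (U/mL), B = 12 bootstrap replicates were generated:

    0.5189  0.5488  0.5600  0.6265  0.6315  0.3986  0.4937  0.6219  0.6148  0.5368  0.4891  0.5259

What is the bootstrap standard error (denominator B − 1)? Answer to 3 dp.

SE* = 0.070

Bootstrap SE is the standard deviation of the 12 replicate standard deviations.
Mean of replicates: (0.5189 + 0.5488 + 0.5600 + 0.6265 + 0.6315 + 0.3986 + 0.4937 + 0.6219 + 0.6148 + 0.5368 + 0.4891 + 0.5259) / 12 = 6.56650 / 12 = 0.54721
Sum of squared deviations: (−0.02831)² + (+0.00159)² + (+0.01279)² + (+0.07929)² + (+0.08429)² + (−0.14861)² + (−0.05351)² + (+0.07469)² + (+0.06759)² + (−0.01041)² + (−0.05811)² + (−0.02131)² = 0.05339
Variance = 0.05339 / 11 = 0.00485
SE* = √0.00485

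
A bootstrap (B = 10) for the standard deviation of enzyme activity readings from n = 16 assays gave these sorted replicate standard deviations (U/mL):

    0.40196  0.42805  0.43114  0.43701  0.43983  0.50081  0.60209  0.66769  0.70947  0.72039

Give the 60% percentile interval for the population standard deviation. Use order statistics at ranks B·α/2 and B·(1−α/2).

(0.42805, 0.66769)

α = 0.40; lower rank = 10 × 0.200 = 2; upper rank = 10 × 0.800 = 8.
The 2nd smallest replicate is 0.42805; the 8th is 0.66769.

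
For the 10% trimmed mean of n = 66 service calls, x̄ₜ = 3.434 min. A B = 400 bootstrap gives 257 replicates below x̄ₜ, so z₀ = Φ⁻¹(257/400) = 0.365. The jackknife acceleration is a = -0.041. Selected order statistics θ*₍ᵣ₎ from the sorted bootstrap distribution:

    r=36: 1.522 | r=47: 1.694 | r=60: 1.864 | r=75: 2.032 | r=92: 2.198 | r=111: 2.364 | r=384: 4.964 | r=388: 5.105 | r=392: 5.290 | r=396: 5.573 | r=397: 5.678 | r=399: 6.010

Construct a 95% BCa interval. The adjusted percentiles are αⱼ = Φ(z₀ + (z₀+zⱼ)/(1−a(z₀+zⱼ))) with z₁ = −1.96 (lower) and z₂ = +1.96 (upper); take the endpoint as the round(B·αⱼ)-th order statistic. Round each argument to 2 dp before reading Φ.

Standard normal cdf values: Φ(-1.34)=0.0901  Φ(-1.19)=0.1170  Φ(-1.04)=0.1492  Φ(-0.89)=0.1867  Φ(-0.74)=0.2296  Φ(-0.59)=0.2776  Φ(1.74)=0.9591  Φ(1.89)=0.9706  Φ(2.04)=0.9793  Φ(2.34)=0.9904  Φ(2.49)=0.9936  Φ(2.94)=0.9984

Lower: z₀ + z₁ = 0.365 + (-1.960) = -1.595; 1 − a(z₀+z₁) = 1 − (-0.041)(-1.595) = 0.9346; argument = 0.365 + (-1.595)/0.9346 = -1.3416 → -1.34.
α₁ = Φ(-1.34) = 0.0901; rank = round(400 × 0.0901) = 36; θ*₍36₎ = 1.522.
Upper: z₀ + z₂ = 2.325; 1 − a(z₀+z₂) = 1.0953; argument = 2.4877 → 2.49; α₂ = 0.9936; rank = 397; θ*₍397₎ = 5.678.

(1.522, 5.678)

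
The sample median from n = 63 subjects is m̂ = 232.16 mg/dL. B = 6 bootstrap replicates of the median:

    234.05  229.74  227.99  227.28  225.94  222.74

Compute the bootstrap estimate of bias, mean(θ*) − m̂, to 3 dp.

bias = −4.203

mean(θ*) = (234.05 + 229.74 + 227.99 + 227.28 + 225.94 + 222.74) / 6 = 227.9567
bias = 227.9567 − 232.16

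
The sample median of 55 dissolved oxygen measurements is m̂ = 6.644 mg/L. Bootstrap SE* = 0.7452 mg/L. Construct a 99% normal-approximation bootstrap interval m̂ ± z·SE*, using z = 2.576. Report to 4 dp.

Margin = 2.576 × 0.7452 = 1.91964
Interval: 6.644 ± 1.91964

(4.7244, 8.5636)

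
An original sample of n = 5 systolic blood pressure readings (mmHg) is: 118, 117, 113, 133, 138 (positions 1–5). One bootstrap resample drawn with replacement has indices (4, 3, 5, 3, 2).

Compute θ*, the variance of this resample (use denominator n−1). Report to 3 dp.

Resample values: 133, 113, 138, 113, 117.
Mean = 122.8000; sum of squared deviations = 560.8000
s² = 560.8000 / 4 = 140.2000

θ* = 140.200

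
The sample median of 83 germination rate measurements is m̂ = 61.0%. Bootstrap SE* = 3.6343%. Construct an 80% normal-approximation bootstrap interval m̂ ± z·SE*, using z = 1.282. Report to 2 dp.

(56.34, 65.66)

Margin = 1.282 × 3.6343 = 4.659
Interval: 61.0 ± 4.659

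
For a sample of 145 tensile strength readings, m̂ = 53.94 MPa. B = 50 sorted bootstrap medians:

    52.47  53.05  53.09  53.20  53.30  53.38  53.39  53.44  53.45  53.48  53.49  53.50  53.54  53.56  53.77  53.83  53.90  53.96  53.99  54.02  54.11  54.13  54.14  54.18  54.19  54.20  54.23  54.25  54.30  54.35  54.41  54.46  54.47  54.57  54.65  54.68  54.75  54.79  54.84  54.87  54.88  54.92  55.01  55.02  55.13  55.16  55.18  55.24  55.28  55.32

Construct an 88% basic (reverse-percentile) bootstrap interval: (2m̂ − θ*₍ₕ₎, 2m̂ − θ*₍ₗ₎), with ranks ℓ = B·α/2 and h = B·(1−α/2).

(52.70, 54.79)

Percentile endpoints at ranks 3 and 47: θ*₍3₎ = 53.09, θ*₍47₎ = 55.18.
Basic interval reflects these around m̂:
  lower = 2 × 53.94 − 55.18 = 52.70
  upper = 2 × 53.94 − 53.09 = 54.79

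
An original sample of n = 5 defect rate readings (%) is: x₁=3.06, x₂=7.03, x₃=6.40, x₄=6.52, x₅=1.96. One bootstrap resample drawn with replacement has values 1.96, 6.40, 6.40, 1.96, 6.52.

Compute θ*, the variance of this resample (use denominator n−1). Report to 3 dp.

θ* = 6.024

Mean = 4.6480; sum of squared deviations = 24.0941
s² = 24.0941 / 4 = 6.0235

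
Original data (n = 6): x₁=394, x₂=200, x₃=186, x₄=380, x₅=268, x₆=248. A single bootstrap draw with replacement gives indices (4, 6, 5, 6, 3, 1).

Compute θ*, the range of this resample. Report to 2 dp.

θ* = 208.00

Resample values: 380, 248, 268, 248, 186, 394.
Range = 394 − 186 = 208.00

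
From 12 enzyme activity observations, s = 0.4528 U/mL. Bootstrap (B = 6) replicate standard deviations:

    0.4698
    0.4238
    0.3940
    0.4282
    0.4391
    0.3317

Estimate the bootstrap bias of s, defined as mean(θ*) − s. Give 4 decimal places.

mean(θ*) = (0.4698 + 0.4238 + 0.3940 + 0.4282 + 0.4391 + 0.3317) / 6 = 0.41443
bias = 0.41443 − 0.4528

bias = −0.0384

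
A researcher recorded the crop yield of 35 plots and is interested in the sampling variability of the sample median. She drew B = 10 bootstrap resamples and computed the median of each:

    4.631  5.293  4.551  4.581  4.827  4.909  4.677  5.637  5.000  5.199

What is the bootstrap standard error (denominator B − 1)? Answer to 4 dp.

Bootstrap SE is the standard deviation of the 10 replicate medians.
Mean of replicates: (4.631 + 5.293 + 4.551 + 4.581 + 4.827 + 4.909 + 4.677 + 5.637 + 5.000 + 5.199) / 10 = 49.30500 / 10 = 4.93050
Sum of squared deviations: (−0.29950)² + (+0.36250)² + (−0.37950)² + (−0.34950)² + (−0.10350)² + (−0.02150)² + (−0.25350)² + (+0.70650)² + (+0.06950)² + (+0.26850)² = 1.13878
Variance = 1.13878 / 9 = 0.12653
SE* = √0.12653

SE* = 0.3557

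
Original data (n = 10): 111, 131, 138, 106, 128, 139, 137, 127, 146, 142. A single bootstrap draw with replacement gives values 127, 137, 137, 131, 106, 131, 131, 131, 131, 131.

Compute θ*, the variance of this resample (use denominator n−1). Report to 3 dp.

Mean = 129.3000; sum of squared deviations = 684.1000
s² = 684.1000 / 9 = 76.0111

θ* = 76.011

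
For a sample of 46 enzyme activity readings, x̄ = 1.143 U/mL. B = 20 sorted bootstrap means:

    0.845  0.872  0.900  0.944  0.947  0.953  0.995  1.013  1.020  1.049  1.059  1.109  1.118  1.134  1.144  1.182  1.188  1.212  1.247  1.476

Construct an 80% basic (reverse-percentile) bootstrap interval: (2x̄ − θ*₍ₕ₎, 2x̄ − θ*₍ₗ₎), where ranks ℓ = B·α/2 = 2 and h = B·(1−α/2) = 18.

(1.074, 1.414)

Percentile endpoints at ranks 2 and 18: θ*₍2₎ = 0.872, θ*₍18₎ = 1.212.
Basic interval reflects these around x̄:
  lower = 2 × 1.143 − 1.212 = 1.074
  upper = 2 × 1.143 − 0.872 = 1.414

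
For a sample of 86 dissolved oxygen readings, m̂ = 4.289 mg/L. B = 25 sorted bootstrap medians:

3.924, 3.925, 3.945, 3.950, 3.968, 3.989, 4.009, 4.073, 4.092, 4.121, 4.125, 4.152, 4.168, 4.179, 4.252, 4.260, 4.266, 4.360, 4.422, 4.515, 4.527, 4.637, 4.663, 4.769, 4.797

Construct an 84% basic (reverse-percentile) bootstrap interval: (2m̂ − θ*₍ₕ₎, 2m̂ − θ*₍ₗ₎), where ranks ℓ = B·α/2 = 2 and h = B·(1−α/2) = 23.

Percentile endpoints at ranks 2 and 23: θ*₍2₎ = 3.925, θ*₍23₎ = 4.663.
Basic interval reflects these around m̂:
  lower = 2 × 4.289 − 4.663 = 3.915
  upper = 2 × 4.289 − 3.925 = 4.653

(3.915, 4.653)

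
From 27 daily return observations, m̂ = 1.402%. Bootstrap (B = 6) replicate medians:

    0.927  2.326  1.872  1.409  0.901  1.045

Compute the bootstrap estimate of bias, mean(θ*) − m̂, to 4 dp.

bias = +0.0113

mean(θ*) = (0.927 + 2.326 + 1.872 + 1.409 + 0.901 + 1.045) / 6 = 1.41333
bias = 1.41333 − 1.402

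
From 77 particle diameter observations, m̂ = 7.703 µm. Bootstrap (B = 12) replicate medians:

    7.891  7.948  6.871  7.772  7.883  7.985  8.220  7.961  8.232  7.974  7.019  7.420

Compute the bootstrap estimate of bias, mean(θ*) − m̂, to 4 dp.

bias = +0.0617

mean(θ*) = (7.891 + 7.948 + 6.871 + 7.772 + 7.883 + 7.985 + 8.220 + 7.961 + 8.232 + 7.974 + 7.019 + 7.420) / 12 = 7.76467
bias = 7.76467 − 7.703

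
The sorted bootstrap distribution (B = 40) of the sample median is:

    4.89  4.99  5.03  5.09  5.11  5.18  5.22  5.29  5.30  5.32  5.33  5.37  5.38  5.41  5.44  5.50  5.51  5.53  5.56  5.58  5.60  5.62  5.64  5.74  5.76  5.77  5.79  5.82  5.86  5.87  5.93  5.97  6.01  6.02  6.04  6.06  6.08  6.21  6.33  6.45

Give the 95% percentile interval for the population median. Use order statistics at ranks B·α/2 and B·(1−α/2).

(4.89, 6.33)

α = 0.05; lower rank = 40 × 0.025 = 1; upper rank = 40 × 0.975 = 39.
The 1st smallest replicate is 4.89; the 39th is 6.33.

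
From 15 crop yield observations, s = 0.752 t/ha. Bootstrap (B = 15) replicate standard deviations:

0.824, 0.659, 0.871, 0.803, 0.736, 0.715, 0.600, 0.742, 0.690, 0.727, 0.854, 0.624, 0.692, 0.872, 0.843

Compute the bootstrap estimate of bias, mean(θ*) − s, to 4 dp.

mean(θ*) = (0.824 + 0.659 + 0.871 + 0.803 + 0.736 + 0.715 + 0.600 + 0.742 + 0.690 + 0.727 + 0.854 + 0.624 + 0.692 + 0.872 + 0.843) / 15 = 0.75013
bias = 0.75013 − 0.752

bias = −0.0019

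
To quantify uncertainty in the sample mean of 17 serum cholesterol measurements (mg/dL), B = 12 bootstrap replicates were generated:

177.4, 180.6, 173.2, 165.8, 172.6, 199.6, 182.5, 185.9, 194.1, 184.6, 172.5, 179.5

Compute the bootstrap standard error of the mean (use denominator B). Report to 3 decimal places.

SE* = 9.155

Bootstrap SE is the standard deviation of the 12 replicate means.
Mean of replicates: (177.4 + 180.6 + 173.2 + 165.8 + 172.6 + 199.6 + 182.5 + 185.9 + 194.1 + 184.6 + 172.5 + 179.5) / 12 = 2168.3000 / 12 = 180.6917
Sum of squared deviations: (−3.2917)² + (−0.0917)² + (−7.4917)² + (−14.8917)² + (−8.0917)² + (+18.9083)² + (+1.8083)² + (+5.2083)² + (+13.4083)² + (+3.9083)² + (−8.1917)² + (−1.1917)² = 1005.7092
Variance = 1005.7092 / 12 = 83.8091
SE* = √83.8091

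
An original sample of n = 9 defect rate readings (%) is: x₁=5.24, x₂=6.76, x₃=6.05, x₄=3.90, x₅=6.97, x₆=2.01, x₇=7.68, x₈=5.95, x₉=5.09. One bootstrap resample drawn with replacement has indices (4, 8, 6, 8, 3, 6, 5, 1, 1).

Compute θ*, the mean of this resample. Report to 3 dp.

θ* = 4.813

Resample values: 3.90, 5.95, 2.01, 5.95, 6.05, 2.01, 6.97, 5.24, 5.24.
Mean = (3.90 + 5.95 + 2.01 + 5.95 + 6.05 + 2.01 + 6.97 + 5.24 + 5.24) / 9 = 43.320 / 9 = 4.813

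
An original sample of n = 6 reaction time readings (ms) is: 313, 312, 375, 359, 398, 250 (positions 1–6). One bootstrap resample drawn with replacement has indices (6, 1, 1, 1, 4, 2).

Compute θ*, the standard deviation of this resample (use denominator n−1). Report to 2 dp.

Resample values: 250, 313, 313, 313, 359, 312.
Mean = 310.0000; sum of squared deviations = 6032.0000
s² = 6032.0000 / 5 = 1206.4000
s = √1206.4000 = 34.73

θ* = 34.73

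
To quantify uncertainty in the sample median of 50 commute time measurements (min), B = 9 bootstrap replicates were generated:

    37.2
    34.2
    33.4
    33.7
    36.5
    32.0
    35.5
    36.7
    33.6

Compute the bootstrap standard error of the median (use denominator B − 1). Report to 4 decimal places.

Bootstrap SE is the standard deviation of the 9 replicate medians.
Mean of replicates: (37.2 + 34.2 + 33.4 + 33.7 + 36.5 + 32.0 + 35.5 + 36.7 + 33.6) / 9 = 312.80000 / 9 = 34.75556
Sum of squared deviations: (+2.44444)² + (−0.55556)² + (−1.35556)² + (−1.05556)² + (+1.74444)² + (−2.75556)² + (+0.74444)² + (+1.94444)² + (−1.15556)² = 25.54222
Variance = 25.54222 / 8 = 3.19278
SE* = √3.19278

SE* = 1.7868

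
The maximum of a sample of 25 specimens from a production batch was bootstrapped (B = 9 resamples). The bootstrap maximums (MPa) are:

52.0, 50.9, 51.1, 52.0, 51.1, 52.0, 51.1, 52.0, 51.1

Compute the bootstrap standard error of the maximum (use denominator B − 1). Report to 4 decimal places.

SE* = 0.4994

Bootstrap SE is the standard deviation of the 9 replicate maximums.
Mean of replicates: (52.0 + 50.9 + 51.1 + 52.0 + 51.1 + 52.0 + 51.1 + 52.0 + 51.1) / 9 = 463.30000 / 9 = 51.47778
Sum of squared deviations: (+0.52222)² + (−0.57778)² + (−0.37778)² + (+0.52222)² + (−0.37778)² + (+0.52222)² + (−0.37778)² + (+0.52222)² + (−0.37778)² = 1.99556
Variance = 1.99556 / 8 = 0.24944
SE* = √0.24944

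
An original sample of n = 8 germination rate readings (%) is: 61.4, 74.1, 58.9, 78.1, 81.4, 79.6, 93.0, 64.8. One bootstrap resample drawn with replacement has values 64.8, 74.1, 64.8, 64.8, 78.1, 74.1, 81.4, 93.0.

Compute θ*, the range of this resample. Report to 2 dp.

Range = 93.0 − 64.8 = 28.20

θ* = 28.20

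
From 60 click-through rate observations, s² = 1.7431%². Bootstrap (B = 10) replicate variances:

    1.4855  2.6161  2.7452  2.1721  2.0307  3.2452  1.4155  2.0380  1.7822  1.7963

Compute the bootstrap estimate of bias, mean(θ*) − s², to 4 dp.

mean(θ*) = (1.4855 + 2.6161 + 2.7452 + 2.1721 + 2.0307 + 3.2452 + 1.4155 + 2.0380 + 1.7822 + 1.7963) / 10 = 2.13268
bias = 2.13268 − 1.7431

bias = +0.3896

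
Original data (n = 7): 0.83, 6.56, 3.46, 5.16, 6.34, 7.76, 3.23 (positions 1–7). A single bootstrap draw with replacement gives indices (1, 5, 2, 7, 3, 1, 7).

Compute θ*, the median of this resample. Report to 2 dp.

θ* = 3.23

Resample values: 0.83, 6.34, 6.56, 3.23, 3.46, 0.83, 3.23.
Sorted: 0.83, 0.83, 3.23, 3.23, 3.46, 6.34, 6.56
Median = middle value = 3.23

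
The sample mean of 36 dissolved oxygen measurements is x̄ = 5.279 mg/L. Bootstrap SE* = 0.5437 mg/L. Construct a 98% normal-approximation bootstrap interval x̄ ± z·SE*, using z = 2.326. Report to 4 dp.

(4.0144, 6.5436)

Margin = 2.326 × 0.5437 = 1.26465
Interval: 5.279 ± 1.26465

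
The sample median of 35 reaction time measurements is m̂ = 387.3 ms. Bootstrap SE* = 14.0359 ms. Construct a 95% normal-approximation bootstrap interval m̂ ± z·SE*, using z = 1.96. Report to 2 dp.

Margin = 1.96 × 14.0359 = 27.510
Interval: 387.3 ± 27.510

(359.79, 414.81)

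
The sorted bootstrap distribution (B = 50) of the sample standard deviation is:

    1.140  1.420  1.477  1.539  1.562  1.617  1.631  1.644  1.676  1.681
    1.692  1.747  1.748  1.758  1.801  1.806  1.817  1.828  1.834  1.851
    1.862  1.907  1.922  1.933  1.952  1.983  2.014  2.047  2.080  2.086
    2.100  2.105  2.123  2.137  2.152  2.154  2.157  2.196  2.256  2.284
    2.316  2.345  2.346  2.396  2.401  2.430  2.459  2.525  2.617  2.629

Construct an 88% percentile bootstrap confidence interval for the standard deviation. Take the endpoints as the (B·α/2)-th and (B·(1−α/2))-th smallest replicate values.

(1.477, 2.459)

α = 0.12; lower rank = 50 × 0.060 = 3; upper rank = 50 × 0.940 = 47.
The 3rd smallest replicate is 1.477; the 47th is 2.459.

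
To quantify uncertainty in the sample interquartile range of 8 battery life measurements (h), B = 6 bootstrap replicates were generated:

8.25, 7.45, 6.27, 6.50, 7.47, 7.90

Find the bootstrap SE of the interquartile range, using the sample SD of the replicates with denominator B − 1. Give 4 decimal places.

SE* = 0.7765

Bootstrap SE is the standard deviation of the 6 replicate interquartile ranges.
Mean of replicates: (8.25 + 7.45 + 6.27 + 6.50 + 7.47 + 7.90) / 6 = 43.84000 / 6 = 7.30667
Sum of squared deviations: (+0.94333)² + (+0.14333)² + (−1.03667)² + (−0.80667)² + (+0.16333)² + (+0.59333)² = 3.01453
Variance = 3.01453 / 5 = 0.60291
SE* = √0.60291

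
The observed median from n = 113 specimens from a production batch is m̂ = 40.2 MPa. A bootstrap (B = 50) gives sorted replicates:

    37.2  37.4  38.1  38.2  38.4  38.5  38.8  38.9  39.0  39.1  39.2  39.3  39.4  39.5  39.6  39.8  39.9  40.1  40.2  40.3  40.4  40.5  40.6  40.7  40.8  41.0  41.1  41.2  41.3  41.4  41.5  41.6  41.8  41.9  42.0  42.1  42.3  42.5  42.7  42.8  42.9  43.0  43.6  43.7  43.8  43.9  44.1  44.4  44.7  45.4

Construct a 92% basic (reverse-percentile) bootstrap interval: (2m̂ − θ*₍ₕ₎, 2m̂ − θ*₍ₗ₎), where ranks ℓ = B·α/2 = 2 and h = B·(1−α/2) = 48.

Percentile endpoints at ranks 2 and 48: θ*₍2₎ = 37.4, θ*₍48₎ = 44.4.
Basic interval reflects these around m̂:
  lower = 2 × 40.2 − 44.4 = 36.0
  upper = 2 × 40.2 − 37.4 = 43.0

(36.0, 43.0)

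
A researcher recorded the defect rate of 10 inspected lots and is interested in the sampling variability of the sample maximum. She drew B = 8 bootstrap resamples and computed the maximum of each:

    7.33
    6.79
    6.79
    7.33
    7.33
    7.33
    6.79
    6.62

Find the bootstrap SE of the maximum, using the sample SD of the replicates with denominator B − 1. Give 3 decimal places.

SE* = 0.316

Bootstrap SE is the standard deviation of the 8 replicate maximums.
Mean of replicates: (7.33 + 6.79 + 6.79 + 7.33 + 7.33 + 7.33 + 6.79 + 6.62) / 8 = 56.3100 / 8 = 7.0388
Sum of squared deviations: (+0.2912)² + (−0.2488)² + (−0.2488)² + (+0.2912)² + (+0.2912)² + (+0.2912)² + (−0.2488)² + (−0.4188)² = 0.7003
Variance = 0.7003 / 7 = 0.1000
SE* = √0.1000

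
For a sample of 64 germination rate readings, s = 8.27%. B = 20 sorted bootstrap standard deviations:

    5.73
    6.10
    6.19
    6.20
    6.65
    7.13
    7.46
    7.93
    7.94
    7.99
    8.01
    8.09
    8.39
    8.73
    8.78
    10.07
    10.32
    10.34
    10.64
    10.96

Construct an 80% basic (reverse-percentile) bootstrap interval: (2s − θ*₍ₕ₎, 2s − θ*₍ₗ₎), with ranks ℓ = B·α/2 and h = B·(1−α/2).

Percentile endpoints at ranks 2 and 18: θ*₍2₎ = 6.10, θ*₍18₎ = 10.34.
Basic interval reflects these around s:
  lower = 2 × 8.27 − 10.34 = 6.20
  upper = 2 × 8.27 − 6.10 = 10.44

(6.20, 10.44)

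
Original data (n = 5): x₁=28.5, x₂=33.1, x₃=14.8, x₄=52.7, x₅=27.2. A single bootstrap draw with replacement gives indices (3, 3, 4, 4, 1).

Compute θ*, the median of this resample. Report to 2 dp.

Resample values: 14.8, 14.8, 52.7, 52.7, 28.5.
Sorted: 14.8, 14.8, 28.5, 52.7, 52.7
Median = middle value = 28.50

θ* = 28.50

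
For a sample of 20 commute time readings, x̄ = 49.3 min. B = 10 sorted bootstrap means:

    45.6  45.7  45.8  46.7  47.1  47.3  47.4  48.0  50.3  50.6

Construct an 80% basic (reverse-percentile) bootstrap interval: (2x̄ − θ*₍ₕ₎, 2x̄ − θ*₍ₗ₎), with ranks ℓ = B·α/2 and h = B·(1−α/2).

Percentile endpoints at ranks 1 and 9: θ*₍1₎ = 45.6, θ*₍9₎ = 50.3.
Basic interval reflects these around x̄:
  lower = 2 × 49.3 − 50.3 = 48.3
  upper = 2 × 49.3 − 45.6 = 53.0

(48.3, 53.0)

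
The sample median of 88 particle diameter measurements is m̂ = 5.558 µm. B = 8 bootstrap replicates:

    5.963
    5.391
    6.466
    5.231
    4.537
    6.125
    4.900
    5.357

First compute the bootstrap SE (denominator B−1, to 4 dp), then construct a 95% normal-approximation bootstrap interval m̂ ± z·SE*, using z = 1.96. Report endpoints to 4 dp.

(4.2899, 6.8261)

Mean of replicates = 5.4962; sum of squared deviations = 2.9301; SE* = √(2.9301/7) = 0.6470
Margin = 1.96 × 0.6470 = 1.26812
Interval: 5.558 ± 1.26812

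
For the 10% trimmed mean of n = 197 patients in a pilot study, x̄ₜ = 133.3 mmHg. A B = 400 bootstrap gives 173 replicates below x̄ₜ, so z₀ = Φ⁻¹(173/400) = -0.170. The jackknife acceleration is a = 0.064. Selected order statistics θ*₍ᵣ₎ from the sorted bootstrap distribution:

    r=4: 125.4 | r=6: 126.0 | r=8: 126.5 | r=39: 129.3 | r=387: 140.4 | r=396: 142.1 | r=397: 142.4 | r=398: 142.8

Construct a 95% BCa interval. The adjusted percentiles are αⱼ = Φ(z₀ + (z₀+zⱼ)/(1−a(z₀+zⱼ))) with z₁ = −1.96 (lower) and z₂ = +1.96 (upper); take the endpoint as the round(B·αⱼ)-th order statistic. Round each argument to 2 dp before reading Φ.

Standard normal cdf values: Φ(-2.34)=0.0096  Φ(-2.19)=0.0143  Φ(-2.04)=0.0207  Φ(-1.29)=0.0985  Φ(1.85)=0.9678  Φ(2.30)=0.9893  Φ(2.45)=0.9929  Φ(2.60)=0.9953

Lower: z₀ + z₁ = -0.170 + (-1.960) = -2.130; 1 − a(z₀+z₁) = 1 − (0.064)(-2.130) = 1.1363; argument = -0.170 + (-2.130)/1.1363 = -2.0445 → -2.04.
α₁ = Φ(-2.04) = 0.0207; rank = round(400 × 0.0207) = 8; θ*₍8₎ = 126.5.
Upper: z₀ + z₂ = 1.790; 1 − a(z₀+z₂) = 0.8854; argument = 1.8516 → 1.85; α₂ = 0.9678; rank = 387; θ*₍387₎ = 140.4.

(126.5, 140.4)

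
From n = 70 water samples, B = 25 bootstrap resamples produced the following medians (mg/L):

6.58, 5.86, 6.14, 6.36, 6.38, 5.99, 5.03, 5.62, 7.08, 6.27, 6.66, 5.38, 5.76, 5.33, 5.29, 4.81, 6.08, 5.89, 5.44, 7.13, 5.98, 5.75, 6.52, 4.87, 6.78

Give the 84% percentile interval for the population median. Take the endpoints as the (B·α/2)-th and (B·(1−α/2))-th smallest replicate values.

(4.87, 6.78)

Sorted replicates: 4.81, 4.87, 5.03, 5.29, 5.33, 5.38, 5.44, 5.62, 5.75, 5.76, 5.86, 5.89, 5.98, 5.99, 6.08, 6.14, 6.27, 6.36, 6.38, 6.52, 6.58, 6.66, 6.78, 7.08, 7.13
α = 0.16; lower rank = 25 × 0.080 = 2; upper rank = 25 × 0.920 = 23.
The 2nd smallest replicate is 4.87; the 23rd is 6.78.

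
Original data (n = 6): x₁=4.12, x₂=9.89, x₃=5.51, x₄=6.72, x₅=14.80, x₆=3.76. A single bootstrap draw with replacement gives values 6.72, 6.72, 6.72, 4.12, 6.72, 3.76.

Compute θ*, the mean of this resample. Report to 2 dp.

θ* = 5.79

Mean = (6.72 + 6.72 + 6.72 + 4.12 + 6.72 + 3.76) / 6 = 34.760 / 6 = 5.79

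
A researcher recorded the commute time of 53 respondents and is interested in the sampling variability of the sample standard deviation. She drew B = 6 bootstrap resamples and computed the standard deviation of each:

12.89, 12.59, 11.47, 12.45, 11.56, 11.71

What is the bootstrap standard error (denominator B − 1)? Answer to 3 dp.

Bootstrap SE is the standard deviation of the 6 replicate standard deviations.
Mean of replicates: (12.89 + 12.59 + 11.47 + 12.45 + 11.56 + 11.71) / 6 = 72.6700 / 6 = 12.1117
Sum of squared deviations: (+0.7783)² + (+0.4783)² + (−0.6417)² + (+0.3383)² + (−0.5517)² + (−0.4017)² = 1.8265
Variance = 1.8265 / 5 = 0.3653
SE* = √0.3653

SE* = 0.604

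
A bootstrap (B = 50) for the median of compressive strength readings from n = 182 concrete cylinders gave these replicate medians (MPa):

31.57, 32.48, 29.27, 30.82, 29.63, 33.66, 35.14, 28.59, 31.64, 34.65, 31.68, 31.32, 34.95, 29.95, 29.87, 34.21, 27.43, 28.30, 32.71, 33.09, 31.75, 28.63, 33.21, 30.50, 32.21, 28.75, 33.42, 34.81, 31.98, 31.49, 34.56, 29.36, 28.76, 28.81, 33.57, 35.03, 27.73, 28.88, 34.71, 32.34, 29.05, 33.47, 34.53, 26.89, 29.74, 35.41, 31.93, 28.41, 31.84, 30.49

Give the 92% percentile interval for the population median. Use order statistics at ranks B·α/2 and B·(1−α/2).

(27.43, 35.03)

Sorted replicates: 26.89, 27.43, 27.73, 28.30, 28.41, 28.59, 28.63, 28.75, 28.76, 28.81, 28.88, 29.05, 29.27, 29.36, 29.63, 29.74, 29.87, 29.95, 30.49, 30.50, 30.82, 31.32, 31.49, 31.57, 31.64, 31.68, 31.75, 31.84, 31.93, 31.98, 32.21, 32.34, 32.48, 32.71, 33.09, 33.21, 33.42, 33.47, 33.57, 33.66, 34.21, 34.53, 34.56, 34.65, 34.71, 34.81, 34.95, 35.03, 35.14, 35.41
α = 0.08; lower rank = 50 × 0.040 = 2; upper rank = 50 × 0.960 = 48.
The 2nd smallest replicate is 27.43; the 48th is 35.03.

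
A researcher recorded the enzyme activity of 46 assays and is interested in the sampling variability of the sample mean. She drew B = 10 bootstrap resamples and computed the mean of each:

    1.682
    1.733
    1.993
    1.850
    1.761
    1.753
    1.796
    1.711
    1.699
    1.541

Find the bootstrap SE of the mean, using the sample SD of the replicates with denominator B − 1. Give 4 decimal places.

SE* = 0.1174

Bootstrap SE is the standard deviation of the 10 replicate means.
Mean of replicates: (1.682 + 1.733 + 1.993 + 1.850 + 1.761 + 1.753 + 1.796 + 1.711 + 1.699 + 1.541) / 10 = 17.519000 / 10 = 1.751900
Sum of squared deviations: (−0.069900)² + (−0.018900)² + (+0.241100)² + (+0.098100)² + (+0.009100)² + (+0.001100)² + (+0.044100)² + (−0.040900)² + (−0.052900)² + (−0.210900)² = 0.123975
Variance = 0.123975 / 9 = 0.013775
SE* = √0.013775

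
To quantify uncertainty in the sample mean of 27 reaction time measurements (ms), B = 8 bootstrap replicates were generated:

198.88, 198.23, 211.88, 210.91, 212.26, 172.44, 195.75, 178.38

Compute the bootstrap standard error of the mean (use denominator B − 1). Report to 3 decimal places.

Bootstrap SE is the standard deviation of the 8 replicate means.
Mean of replicates: (198.88 + 198.23 + 211.88 + 210.91 + 212.26 + 172.44 + 195.75 + 178.38) / 8 = 1578.7300 / 8 = 197.3413
Sum of squared deviations: (+1.5387)² + (+0.8887)² + (+14.5387)² + (+13.5687)² + (+14.9187)² + (−24.9013)² + (−1.5913)² + (−18.9613)² = 1603.3463
Variance = 1603.3463 / 7 = 229.0495
SE* = √229.0495

SE* = 15.134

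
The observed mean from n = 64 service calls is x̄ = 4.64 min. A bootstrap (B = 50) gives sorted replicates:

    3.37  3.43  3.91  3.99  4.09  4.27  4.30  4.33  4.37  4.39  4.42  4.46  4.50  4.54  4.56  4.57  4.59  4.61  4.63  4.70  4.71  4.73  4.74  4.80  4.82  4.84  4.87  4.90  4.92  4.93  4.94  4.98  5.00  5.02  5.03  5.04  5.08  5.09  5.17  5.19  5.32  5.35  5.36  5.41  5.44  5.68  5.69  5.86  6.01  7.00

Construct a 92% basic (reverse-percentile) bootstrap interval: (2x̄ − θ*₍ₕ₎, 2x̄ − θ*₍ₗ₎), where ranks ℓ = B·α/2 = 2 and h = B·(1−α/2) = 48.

(3.42, 5.85)

Percentile endpoints at ranks 2 and 48: θ*₍2₎ = 3.43, θ*₍48₎ = 5.86.
Basic interval reflects these around x̄:
  lower = 2 × 4.64 − 5.86 = 3.42
  upper = 2 × 4.64 − 3.43 = 5.85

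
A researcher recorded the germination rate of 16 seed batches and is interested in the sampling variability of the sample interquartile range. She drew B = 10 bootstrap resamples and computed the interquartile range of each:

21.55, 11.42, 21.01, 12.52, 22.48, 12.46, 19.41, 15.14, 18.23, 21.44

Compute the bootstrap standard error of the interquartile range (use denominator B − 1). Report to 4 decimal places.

Bootstrap SE is the standard deviation of the 10 replicate interquartile ranges.
Mean of replicates: (21.55 + 11.42 + 21.01 + 12.52 + 22.48 + 12.46 + 19.41 + 15.14 + 18.23 + 21.44) / 10 = 175.66000 / 10 = 17.56600
Sum of squared deviations: (+3.98400)² + (−6.14600)² + (+3.44400)² + (−5.04600)² + (+4.91400)² + (−5.10600)² + (+1.84400)² + (−2.42600)² + (+0.66400)² + (+3.87400)² = 165.92204
Variance = 165.92204 / 9 = 18.43578
SE* = √18.43578

SE* = 4.2937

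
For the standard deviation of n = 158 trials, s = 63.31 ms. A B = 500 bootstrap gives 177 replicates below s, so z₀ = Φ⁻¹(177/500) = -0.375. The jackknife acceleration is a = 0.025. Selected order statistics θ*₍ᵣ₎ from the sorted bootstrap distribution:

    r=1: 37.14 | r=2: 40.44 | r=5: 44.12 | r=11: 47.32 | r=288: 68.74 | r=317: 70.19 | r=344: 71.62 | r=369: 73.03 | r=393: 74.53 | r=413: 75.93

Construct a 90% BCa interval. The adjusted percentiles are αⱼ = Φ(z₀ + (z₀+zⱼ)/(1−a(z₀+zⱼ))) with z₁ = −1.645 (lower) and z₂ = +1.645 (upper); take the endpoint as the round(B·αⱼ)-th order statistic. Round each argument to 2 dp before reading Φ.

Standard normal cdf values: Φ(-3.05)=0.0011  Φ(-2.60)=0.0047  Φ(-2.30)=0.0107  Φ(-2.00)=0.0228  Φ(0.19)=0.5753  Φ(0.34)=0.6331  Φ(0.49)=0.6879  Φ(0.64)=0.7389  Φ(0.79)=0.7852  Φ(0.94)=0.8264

Lower: z₀ + z₁ = -0.375 + (-1.645) = -2.020; 1 − a(z₀+z₁) = 1 − (0.025)(-2.020) = 1.0505; argument = -0.375 + (-2.020)/1.0505 = -2.2979 → -2.30.
α₁ = Φ(-2.30) = 0.0107; rank = round(500 × 0.0107) = 5; θ*₍5₎ = 44.12.
Upper: z₀ + z₂ = 1.270; 1 − a(z₀+z₂) = 0.9683; argument = 0.9366 → 0.94; α₂ = 0.8264; rank = 413; θ*₍413₎ = 75.93.

(44.12, 75.93)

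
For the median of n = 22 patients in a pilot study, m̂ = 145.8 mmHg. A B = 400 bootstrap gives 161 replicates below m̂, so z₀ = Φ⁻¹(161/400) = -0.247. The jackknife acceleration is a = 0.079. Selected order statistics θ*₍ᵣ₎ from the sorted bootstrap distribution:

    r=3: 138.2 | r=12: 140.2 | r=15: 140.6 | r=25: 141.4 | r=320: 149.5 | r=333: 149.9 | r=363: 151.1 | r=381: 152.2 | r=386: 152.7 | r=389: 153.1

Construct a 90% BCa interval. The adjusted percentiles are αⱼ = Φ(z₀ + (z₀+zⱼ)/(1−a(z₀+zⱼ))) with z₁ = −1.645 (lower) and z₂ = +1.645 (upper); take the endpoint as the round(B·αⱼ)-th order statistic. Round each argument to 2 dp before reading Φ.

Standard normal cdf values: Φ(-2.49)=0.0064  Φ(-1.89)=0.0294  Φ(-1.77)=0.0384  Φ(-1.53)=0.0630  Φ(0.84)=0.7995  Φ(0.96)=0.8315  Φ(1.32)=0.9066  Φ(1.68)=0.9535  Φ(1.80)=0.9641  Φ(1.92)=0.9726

Lower: z₀ + z₁ = -0.247 + (-1.645) = -1.892; 1 − a(z₀+z₁) = 1 − (0.079)(-1.892) = 1.1495; argument = -0.247 + (-1.892)/1.1495 = -1.8930 → -1.89.
α₁ = Φ(-1.89) = 0.0294; rank = round(400 × 0.0294) = 12; θ*₍12₎ = 140.2.
Upper: z₀ + z₂ = 1.398; 1 − a(z₀+z₂) = 0.8896; argument = 1.3246 → 1.32; α₂ = 0.9066; rank = 363; θ*₍363₎ = 151.1.

(140.2, 151.1)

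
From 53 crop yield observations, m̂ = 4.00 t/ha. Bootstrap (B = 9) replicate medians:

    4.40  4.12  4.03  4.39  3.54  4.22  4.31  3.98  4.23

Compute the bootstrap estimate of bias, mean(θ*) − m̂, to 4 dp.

bias = +0.1356

mean(θ*) = (4.40 + 4.12 + 4.03 + 4.39 + 3.54 + 4.22 + 4.31 + 3.98 + 4.23) / 9 = 4.13556
bias = 4.13556 − 4.00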